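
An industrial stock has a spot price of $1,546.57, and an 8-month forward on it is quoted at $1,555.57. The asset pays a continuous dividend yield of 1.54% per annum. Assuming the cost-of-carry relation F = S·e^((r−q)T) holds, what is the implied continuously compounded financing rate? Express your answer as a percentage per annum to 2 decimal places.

From F = S·e^((r−q)T): (r − q) = ln(F/S)/T
ln(1555.57/1546.57) = ln(1.005819) = 0.005802
(r − q) = 0.005802 / (8/12) = 0.008703
r = ln(F/S)/T + q = 0.008703 + 0.0154 = 0.024103
r = 2.41%

2.41%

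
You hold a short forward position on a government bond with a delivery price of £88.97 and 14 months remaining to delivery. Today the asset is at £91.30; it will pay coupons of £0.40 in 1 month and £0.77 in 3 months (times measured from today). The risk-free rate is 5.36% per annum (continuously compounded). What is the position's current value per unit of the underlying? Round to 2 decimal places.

PV(remaining coupons) I = 0.40·e^(−0.0536·1/12) + 0.77·e^(−0.0536·3/12) = 1.1580
Current forward F = (S − I)·e^(rT) = (91.30 − 1.1580)·e^(0.0536·14/12) = 90.1420 × 1.064530 = 95.9589
Value (long) = (F − K)·e^(−rT) = (95.9589 − 88.97) × 0.939382 = 6.5652
Short position value = −(long value) = -£6.57

-£6.57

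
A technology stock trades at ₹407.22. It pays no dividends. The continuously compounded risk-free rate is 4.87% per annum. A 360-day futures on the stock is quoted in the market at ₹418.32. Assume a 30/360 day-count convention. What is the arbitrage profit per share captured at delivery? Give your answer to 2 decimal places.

Fair futures: F* = S·e^(carry·T), with carry = r = 0.0487
F* = 407.22 · e^(0.0487 × 360/360) = 407.22 · e^0.048700 = 407.22 × 1.049905 = ₹427.5423
Market ₹418.32 < fair ₹427.5423: forward underpriced → reverse cash-and-carry (short spot, go long the forward).
At maturity, profit = |F_mkt − F*| = |418.32 − 427.5423| = ₹9.22 per share

₹9.22 per share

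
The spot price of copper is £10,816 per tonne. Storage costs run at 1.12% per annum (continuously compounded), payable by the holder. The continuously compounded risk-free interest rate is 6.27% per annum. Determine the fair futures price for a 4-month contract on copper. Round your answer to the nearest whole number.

Net carry = r + u − y = 0.0627 + 0.0112 − 0.0000 = 0.0739
F = S·e^((r+u−y)T) = 10816 · e^(0.0739 × 4/12) = 10816 · e^0.024633
= 10816 × 1.024939 = £11,086 per tonne

£11,086 per tonne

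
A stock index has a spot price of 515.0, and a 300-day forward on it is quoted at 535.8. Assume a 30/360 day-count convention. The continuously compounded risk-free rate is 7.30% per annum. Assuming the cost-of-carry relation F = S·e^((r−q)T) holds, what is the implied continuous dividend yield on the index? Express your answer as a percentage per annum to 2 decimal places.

From F = S·e^((r−q)T): (r − q) = ln(F/S)/T
ln(535.8/515.0) = ln(1.040388) = 0.039594
(r − q) = 0.039594 / (300/360) = 0.047513
q = r − ln(F/S)/T = 0.0730 − 0.047513 = 0.025487
q = 2.55%

2.55%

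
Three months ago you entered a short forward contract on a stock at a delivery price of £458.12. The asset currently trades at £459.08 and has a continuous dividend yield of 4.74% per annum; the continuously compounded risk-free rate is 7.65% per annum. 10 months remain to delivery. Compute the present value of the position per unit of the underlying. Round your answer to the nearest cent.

-£11.47

Current fair forward for the remaining 10 months: F = S·e^((r − q)·T), (r − q) = 0.0765 − 0.0474 = 0.0291
F = 459.08 · e^(0.0291 × 10/12) = 459.08 × 1.024546 = 470.3486
Value of long forward = (F − K)·e^(−rT) = (470.3486 − 458.12) · e^(−0.0765·10/12)
= 12.2286 × 0.938240 = 11.47
Short position value = −(long value) = -£11.47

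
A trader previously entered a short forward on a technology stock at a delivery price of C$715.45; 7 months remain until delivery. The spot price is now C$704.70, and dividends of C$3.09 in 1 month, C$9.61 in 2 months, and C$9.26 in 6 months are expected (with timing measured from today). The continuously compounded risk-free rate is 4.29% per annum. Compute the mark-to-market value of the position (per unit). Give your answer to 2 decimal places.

C$14.75

PV(remaining dividends) I = 3.09·e^(−0.0429·1/12) + 9.61·e^(−0.0429·2/12) + 9.26·e^(−0.0429·6/12) = 21.6840
Current forward F = (S − I)·e^(rT) = (704.70 − 21.6840)·e^(0.0429·7/12) = 683.0160 × 1.025341 = 700.3243
Value (long) = (F − K)·e^(−rT) = (700.3243 − 715.45) × 0.975286 = -14.7519
Short position value = −(long value) = C$14.75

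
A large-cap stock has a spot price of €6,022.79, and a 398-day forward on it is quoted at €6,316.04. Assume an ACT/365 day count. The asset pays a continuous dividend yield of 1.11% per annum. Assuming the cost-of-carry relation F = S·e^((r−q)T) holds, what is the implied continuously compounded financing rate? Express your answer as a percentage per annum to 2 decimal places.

From F = S·e^((r−q)T): (r − q) = ln(F/S)/T
ln(6316.04/6022.79) = ln(1.048690) = 0.047542
(r − q) = 0.047542 / (398/365) = 0.043600
r = ln(F/S)/T + q = 0.043600 + 0.0111 = 0.054700
r = 5.47%

5.47%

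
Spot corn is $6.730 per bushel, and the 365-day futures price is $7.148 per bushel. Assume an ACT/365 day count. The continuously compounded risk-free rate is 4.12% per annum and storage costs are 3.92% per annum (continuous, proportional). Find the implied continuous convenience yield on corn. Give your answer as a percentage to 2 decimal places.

F = S·e^((r+u−y)T) ⇒ (r+u−y) = ln(F/S)/T
ln(7.148/6.730) = 0.060257; /T ⇒ 0.060257
y = r + u − ln(F/S)/T = 0.0412 + 0.0392 − 0.060257 = 0.020143
y = 2.01%

2.01%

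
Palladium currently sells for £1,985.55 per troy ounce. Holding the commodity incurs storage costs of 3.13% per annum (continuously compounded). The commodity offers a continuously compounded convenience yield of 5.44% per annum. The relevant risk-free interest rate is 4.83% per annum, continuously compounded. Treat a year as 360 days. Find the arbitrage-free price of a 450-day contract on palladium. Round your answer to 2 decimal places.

Net carry = r + u − y = 0.0483 + 0.0313 − 0.0544 = 0.0252
F = S·e^((r+u−y)T) = 1985.55 · e^(0.0252 × 450/360) = 1985.55 · e^0.03150000
= 1985.55 × 1.03200138 = £2,049.09 per troy ounce

£2,049.09 per troy ounce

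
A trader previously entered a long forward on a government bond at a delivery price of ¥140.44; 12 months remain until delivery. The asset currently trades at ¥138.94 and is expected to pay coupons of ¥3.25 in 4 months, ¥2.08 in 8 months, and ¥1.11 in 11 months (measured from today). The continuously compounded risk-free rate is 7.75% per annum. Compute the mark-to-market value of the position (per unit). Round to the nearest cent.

PV(remaining coupons) I = 3.25·e^(−0.0775·4/12) + 2.08·e^(−0.0775·8/12) + 1.11·e^(−0.0775·11/12) = 6.1763
Current forward F = (S − I)·e^(rT) = (138.94 − 6.1763)·e^(0.0775·12/12) = 132.7637 × 1.080582 = 143.4621
Value (long) = (F − K)·e^(−rT) = (143.4621 − 140.44) × 0.925427 = 2.7967
Value = ¥2.80

¥2.80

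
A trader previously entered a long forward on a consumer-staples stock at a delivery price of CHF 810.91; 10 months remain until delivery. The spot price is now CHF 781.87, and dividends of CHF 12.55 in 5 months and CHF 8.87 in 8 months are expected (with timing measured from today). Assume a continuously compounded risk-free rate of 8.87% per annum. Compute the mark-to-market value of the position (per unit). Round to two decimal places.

PV(remaining dividends) I = 12.55·e^(−0.0887·5/12) + 8.87·e^(−0.0887·8/12) = 20.4553
Current forward F = (S − I)·e^(rT) = (781.87 − 20.4553)·e^(0.0887·10/12) = 761.4147 × 1.076717 = 819.8282
Value (long) = (F − K)·e^(−rT) = (819.8282 − 810.91) × 0.928749 = 8.2828
Value = CHF 8.28

CHF 8.28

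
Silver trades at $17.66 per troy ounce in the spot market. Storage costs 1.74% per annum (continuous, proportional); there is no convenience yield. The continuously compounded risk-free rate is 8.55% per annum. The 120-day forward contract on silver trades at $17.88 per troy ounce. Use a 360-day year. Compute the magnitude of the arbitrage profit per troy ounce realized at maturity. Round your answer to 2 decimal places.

$0.40 per troy ounce

Fair forward: F* = S·e^(carry·T), with carry = (r + u) = 0.0855 + 0.0174 = 0.1029
F* = 17.66 · e^(0.1029 × 120/360) = 17.66 · e^0.034300 = 17.66 × 1.034895 = $18.2762
Market $17.88 < fair $18.2762: forward underpriced → reverse cash-and-carry (short spot, go long the forward).
At maturity, profit = |F_mkt − F*| = |17.88 − 18.2762| = $0.40 per troy ounce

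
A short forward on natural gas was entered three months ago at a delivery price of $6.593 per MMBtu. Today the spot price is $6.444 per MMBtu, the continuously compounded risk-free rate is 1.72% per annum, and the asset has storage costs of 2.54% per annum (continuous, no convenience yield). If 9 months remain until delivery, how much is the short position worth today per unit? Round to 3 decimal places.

Current fair forward for the remaining 9 months: F = S·e^((r + u)·T), (r + u) = 0.0172 + 0.0254 = 0.0426
F = 6.444 · e^(0.0426 × 9/12) = 6.444 × 1.032466 = 6.6532
Value of long forward = (F − K)·e^(−rT) = (6.6532 − 6.593) · e^(−0.0172·9/12)
= 0.0602 × 0.987183 = 0.059
Short position value = −(long value) = -$0.059

-$0.059 per MMBtu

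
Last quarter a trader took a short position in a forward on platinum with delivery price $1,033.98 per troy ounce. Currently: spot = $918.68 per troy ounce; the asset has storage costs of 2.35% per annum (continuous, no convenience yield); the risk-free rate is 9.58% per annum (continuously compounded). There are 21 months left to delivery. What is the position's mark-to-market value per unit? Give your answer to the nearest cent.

-$82.86 per troy ounce

Current fair forward for the remaining 21 months: F = S·e^((r + u)·T), (r + u) = 0.0958 + 0.0235 = 0.1193
F = 918.68 · e^(0.1193 × 21/12) = 918.68 × 1.232168 = 1131.9681
Value of long forward = (F − K)·e^(−rT) = (1131.9681 − 1033.98) · e^(−0.0958·21/12)
= 97.9881 × 0.845650 = 82.86
Short position value = −(long value) = -$82.86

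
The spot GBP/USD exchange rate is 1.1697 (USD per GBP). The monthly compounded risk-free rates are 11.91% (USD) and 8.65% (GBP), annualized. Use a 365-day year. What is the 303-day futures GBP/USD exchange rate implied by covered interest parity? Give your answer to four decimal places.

1.2015

By covered interest parity, F = S · (1+r_USD/12)^(12T) / (1+r_GBP/12)^(12T)
= 1.1697 × 1.103384 / 1.074171 = 1.1697 × 1.027196
F = 1.2015 USD per GBP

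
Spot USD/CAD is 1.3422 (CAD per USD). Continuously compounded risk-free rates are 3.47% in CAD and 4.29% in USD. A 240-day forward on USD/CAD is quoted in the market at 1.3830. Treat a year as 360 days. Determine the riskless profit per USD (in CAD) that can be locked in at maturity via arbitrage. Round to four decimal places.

0.0481 per USD (in CAD)

Fair forward: F* = S·e^(carry·T), with carry = (r_CAD − r_USD) = 0.0347 − 0.0429 = -0.0082
F* = 1.3422 · e^(-0.0082 × 240/360) = 1.3422 · e^-0.005467 = 1.3422 × 0.994548 = 1.3349
Market 1.3830 > fair 1.3349: forward overpriced → cash-and-carry (buy spot, short the forward).
At maturity, profit = |F_mkt − F*| = |1.3830 − 1.3349| = 0.0481 per USD (in CAD)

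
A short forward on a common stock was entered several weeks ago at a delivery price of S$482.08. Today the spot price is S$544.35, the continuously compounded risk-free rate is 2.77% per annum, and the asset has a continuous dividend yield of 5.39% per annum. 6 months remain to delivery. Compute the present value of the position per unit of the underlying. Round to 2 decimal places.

Current fair forward for the remaining 6 months: F = S·e^((r − q)·T), (r − q) = 0.0277 − 0.0539 = -0.0262
F = 544.35 · e^(-0.0262 × 6/12) = 544.35 × 0.986985 = 537.2653
Value of long forward = (F − K)·e^(−rT) = (537.2653 − 482.08) · e^(−0.0277·6/12)
= 55.1853 × 0.986245 = 54.43
Short position value = −(long value) = -S$54.43

-S$54.43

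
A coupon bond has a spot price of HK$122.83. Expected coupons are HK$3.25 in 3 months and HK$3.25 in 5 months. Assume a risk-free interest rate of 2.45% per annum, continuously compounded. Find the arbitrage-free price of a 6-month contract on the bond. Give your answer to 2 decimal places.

PV(coupons) I = 3.25·e^(−0.0245·3/12) + 3.25·e^(−0.0245·5/12)
I = 3.2302 + 3.2170 = 6.4472
F = (S − I)·e^(rT) = (122.83 − 6.4472) · e^(0.0245·6/12)
= 116.3828 · e^0.012250 = 116.3828 × 1.012325 = HK$117.82

HK$117.82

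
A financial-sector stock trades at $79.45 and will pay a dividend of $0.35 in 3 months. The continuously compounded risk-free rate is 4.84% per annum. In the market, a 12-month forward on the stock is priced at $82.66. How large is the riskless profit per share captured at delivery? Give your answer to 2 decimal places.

$0.37 per share

PV(dividends) I = 0.35·e^(−0.0484·3/12) = 0.3458
Fair forward F* = (S − I)·e^(rT) = (79.45 − 0.3458)·e^0.048400 = 79.1042 × 1.049590 = 83.0270
Market $82.66 < fair 83.0270: forward underpriced → reverse cash-and-carry (short the stock, invest proceeds at r, pay the dividends, go long the forward).
Profit at T = |F_mkt − F*| = |82.66 − 83.0270| = $0.37 per share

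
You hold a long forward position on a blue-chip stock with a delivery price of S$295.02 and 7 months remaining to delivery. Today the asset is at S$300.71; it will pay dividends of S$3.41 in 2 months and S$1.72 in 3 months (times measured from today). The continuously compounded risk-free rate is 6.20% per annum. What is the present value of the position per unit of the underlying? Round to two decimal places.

S$11.10

PV(remaining dividends) I = 3.41·e^(−0.0620·2/12) + 1.72·e^(−0.0620·3/12) = 5.0685
Current forward F = (S − I)·e^(rT) = (300.71 − 5.0685)·e^(0.0620·7/12) = 295.6415 × 1.036829 = 306.5297
Value (long) = (F − K)·e^(−rT) = (306.5297 − 295.02) × 0.964480 = 11.1009
Value = S$11.10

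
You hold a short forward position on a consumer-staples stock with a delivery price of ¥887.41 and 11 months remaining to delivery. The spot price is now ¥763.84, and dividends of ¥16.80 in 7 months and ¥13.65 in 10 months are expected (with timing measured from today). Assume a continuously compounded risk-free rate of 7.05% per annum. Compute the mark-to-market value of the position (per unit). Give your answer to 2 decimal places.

¥97.03

PV(remaining dividends) I = 16.80·e^(−0.0705·7/12) + 13.65·e^(−0.0705·10/12) = 28.9943
Current forward F = (S − I)·e^(rT) = (763.84 − 28.9943)·e^(0.0705·11/12) = 734.8457 × 1.066759 = 783.9033
Value (long) = (F − K)·e^(−rT) = (783.9033 − 887.41) × 0.937419 = -97.0291
Short position value = −(long value) = ¥97.03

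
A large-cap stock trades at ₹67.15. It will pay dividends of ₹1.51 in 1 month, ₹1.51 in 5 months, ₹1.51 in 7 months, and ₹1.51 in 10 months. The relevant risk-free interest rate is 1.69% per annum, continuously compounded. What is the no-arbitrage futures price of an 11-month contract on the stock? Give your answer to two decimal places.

PV(dividends) I = 1.51·e^(−0.0169·1/12) + 1.51·e^(−0.0169·5/12) + 1.51·e^(−0.0169·7/12) + 1.51·e^(−0.0169·10/12)
I = 1.5079 + 1.4994 + 1.4952 + 1.4889 = 5.9914
F = (S − I)·e^(rT) = (67.15 − 5.9914) · e^(0.0169·11/12)
= 61.1586 · e^0.015492 = 61.1586 × 1.015613 = ₹62.11

₹62.11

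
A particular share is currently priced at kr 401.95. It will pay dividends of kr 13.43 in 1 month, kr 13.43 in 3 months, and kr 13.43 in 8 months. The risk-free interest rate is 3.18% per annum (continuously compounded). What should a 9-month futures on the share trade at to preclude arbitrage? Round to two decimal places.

kr 370.82

PV(dividends) I = 13.43·e^(−0.0318·1/12) + 13.43·e^(−0.0318·3/12) + 13.43·e^(−0.0318·8/12)
I = 13.3945 + 13.3237 + 13.1483 = 39.8665
F = (S − I)·e^(rT) = (401.95 − 39.8665) · e^(0.0318·9/12)
= 362.0835 · e^0.023850 = 362.0835 × 1.024137 = kr 370.82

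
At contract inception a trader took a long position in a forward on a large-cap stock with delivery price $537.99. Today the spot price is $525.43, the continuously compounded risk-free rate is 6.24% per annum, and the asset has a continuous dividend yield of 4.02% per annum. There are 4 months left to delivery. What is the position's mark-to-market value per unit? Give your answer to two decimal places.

-$8.48

Current fair forward for the remaining 4 months: F = S·e^((r − q)·T), (r − q) = 0.0624 − 0.0402 = 0.0222
F = 525.43 · e^(0.0222 × 4/12) = 525.43 × 1.007427 = 529.3324
Value of long forward = (F − K)·e^(−rT) = (529.3324 − 537.99) · e^(−0.0624·4/12)
= -8.6576 × 0.979415 = -8.48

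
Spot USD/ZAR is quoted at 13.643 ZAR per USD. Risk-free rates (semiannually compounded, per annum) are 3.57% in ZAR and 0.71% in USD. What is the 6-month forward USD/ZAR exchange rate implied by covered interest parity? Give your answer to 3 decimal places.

13.837

By covered interest parity, F = S · (1+r_ZAR/2)^(2T) / (1+r_USD/2)^(2T)
= 13.643 × 1.017850 / 1.003550 = 13.643 × 1.014249
F = 13.837 ZAR per USD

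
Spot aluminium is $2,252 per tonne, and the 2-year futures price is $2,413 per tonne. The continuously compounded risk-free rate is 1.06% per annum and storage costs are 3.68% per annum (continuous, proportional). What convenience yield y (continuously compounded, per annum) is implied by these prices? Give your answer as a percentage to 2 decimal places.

F = S·e^((r+u−y)T) ⇒ (r+u−y) = ln(F/S)/T
ln(2413/2252) = 0.069052; /T ⇒ 0.034526
y = r + u − ln(F/S)/T = 0.0106 + 0.0368 − 0.034526 = 0.012874
y = 1.29%

1.29%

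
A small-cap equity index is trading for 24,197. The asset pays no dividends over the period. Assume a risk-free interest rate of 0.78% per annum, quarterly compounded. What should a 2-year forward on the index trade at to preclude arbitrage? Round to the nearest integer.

F = S · (1+r/4)^(4T)
= 24197 × 1.015707
F = 24,577

24,577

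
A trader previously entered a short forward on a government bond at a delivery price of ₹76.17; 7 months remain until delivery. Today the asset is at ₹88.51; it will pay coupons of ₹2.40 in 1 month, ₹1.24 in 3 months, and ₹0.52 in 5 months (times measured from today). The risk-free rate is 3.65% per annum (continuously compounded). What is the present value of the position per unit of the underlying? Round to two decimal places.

PV(remaining coupons) I = 2.40·e^(−0.0365·1/12) + 1.24·e^(−0.0365·3/12) + 0.52·e^(−0.0365·5/12) = 4.1336
Current forward F = (S − I)·e^(rT) = (88.51 − 4.1336)·e^(0.0365·7/12) = 84.3764 × 1.021520 = 86.1922
Value (long) = (F − K)·e^(−rT) = (86.1922 − 76.17) × 0.978933 = 9.8111
Short position value = −(long value) = -₹9.81

-₹9.81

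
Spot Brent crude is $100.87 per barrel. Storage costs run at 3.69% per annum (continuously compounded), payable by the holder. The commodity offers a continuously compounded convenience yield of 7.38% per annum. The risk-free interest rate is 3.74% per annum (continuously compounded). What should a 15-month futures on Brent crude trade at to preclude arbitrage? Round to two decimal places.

Net carry = r + u − y = 0.0374 + 0.0369 − 0.0738 = 0.0005
F = S·e^((r+u−y)T) = 100.87 · e^(0.0005 × 15/12) = 100.87 · e^0.000625
= 100.87 × 1.000625 = $100.93 per barrel

$100.93 per barrel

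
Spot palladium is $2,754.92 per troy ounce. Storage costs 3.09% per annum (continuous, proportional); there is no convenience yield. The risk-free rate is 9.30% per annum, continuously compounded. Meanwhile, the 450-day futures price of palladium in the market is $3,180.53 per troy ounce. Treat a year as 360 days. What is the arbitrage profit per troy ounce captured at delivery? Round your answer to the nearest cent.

$35.87 per troy ounce

Fair futures: F* = S·e^(carry·T), with carry = (r + u) = 0.0930 + 0.0309 = 0.1239
F* = 2754.92 · e^(0.1239 × 450/360) = 2754.92 · e^0.15487500 = 2754.92 × 1.16751201 = $3216.4022
Market $3180.53 < fair $3216.4022: forward underpriced → reverse cash-and-carry (short spot, go long the forward).
At maturity, profit = |F_mkt − F*| = |3180.53 − 3216.4022| = $35.87 per troy ounce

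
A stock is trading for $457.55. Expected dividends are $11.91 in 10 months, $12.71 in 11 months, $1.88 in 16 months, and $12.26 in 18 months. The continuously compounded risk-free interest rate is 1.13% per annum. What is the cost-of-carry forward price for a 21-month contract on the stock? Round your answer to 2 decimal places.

$427.64

PV(dividends) I = 11.91·e^(−0.0113·10/12) + 12.71·e^(−0.0113·11/12) + 1.88·e^(−0.0113·16/12) + 12.26·e^(−0.0113·18/12)
I = 11.7984 + 12.5790 + 1.8519 + 12.0539 = 38.2832
F = (S − I)·e^(rT) = (457.55 − 38.2832) · e^(0.0113·21/12)
= 419.2668 · e^0.019775 = 419.2668 × 1.019972 = $427.64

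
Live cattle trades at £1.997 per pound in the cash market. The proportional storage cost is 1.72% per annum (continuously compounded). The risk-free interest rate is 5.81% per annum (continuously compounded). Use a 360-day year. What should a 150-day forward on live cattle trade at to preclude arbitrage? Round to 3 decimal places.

£2.061 per pound

Net carry = r + u − y = 0.0581 + 0.0172 − 0.0000 = 0.0753
F = S·e^((r+u−y)T) = 1.997 · e^(0.0753 × 150/360) = 1.997 · e^0.031375
= 1.997 × 1.031872 = £2.061 per pound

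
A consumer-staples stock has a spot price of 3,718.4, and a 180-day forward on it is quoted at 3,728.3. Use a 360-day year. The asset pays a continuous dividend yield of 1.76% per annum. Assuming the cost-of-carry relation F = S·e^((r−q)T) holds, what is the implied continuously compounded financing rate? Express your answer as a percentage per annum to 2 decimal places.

2.29%

From F = S·e^((r−q)T): (r − q) = ln(F/S)/T
ln(3728.3/3718.4) = ln(1.002662) = 0.002658
(r − q) = 0.002658 / (180/360) = 0.005316
r = ln(F/S)/T + q = 0.005316 + 0.0176 = 0.022916
r = 2.29%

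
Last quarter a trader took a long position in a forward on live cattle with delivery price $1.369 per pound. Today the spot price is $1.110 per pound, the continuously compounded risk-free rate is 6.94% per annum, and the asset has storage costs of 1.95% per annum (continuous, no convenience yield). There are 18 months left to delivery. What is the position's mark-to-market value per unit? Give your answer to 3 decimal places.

-$0.091 per pound

Current fair forward for the remaining 18 months: F = S·e^((r + u)·T), (r + u) = 0.0694 + 0.0195 = 0.0889
F = 1.110 · e^(0.0889 × 18/12) = 1.110 × 1.142650 = 1.2683
Value of long forward = (F − K)·e^(−rT) = (1.2683 − 1.369) · e^(−0.0694·18/12)
= -0.1007 × 0.901135 = -0.091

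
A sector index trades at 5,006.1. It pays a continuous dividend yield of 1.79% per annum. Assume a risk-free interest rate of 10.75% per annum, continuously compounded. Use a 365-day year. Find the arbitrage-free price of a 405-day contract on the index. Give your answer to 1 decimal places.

5,529.4

F = S·e^((r − q)T) = 5006.1 · e^((0.1075 − 0.0179) × 405/365)
= 5006.1 · e^0.099419 = 5006.1 × 1.104529
F = 5,529.4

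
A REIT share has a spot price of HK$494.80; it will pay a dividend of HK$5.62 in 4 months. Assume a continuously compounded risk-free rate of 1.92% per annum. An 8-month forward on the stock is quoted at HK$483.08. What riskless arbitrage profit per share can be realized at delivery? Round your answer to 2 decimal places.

PV(dividends) I = 5.62·e^(−0.0192·4/12) = 5.5841
Fair forward F* = (S − I)·e^(rT) = (494.80 − 5.5841)·e^0.012800 = 489.2159 × 1.012882 = 495.5180
Market HK$483.08 < fair 495.5180: forward underpriced → reverse cash-and-carry (short the stock, invest proceeds at r, pay the dividends, go long the forward).
Profit at T = |F_mkt − F*| = |483.08 − 495.5180| = HK$12.44 per share

HK$12.44 per share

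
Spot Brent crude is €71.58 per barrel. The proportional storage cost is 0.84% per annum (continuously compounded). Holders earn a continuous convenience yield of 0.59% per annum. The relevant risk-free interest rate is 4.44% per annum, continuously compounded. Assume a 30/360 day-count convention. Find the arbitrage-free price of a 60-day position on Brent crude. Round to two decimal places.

€72.14 per barrel

Net carry = r + u − y = 0.0444 + 0.0084 − 0.0059 = 0.0469
F = S·e^((r+u−y)T) = 71.58 · e^(0.0469 × 60/360) = 71.58 · e^0.007817
= 71.58 × 1.007848 = €72.14 per barrel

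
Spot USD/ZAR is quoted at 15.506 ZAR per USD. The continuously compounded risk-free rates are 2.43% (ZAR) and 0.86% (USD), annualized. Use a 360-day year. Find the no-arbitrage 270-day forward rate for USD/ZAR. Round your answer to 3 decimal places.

15.690

F = S·e^((r_ZAR − r_USD)T) = 15.506 · e^((0.0243 − 0.0086) × 270/360)
= 15.506 · e^0.011775 = 15.506 × 1.011845
F = 15.690 ZAR per USD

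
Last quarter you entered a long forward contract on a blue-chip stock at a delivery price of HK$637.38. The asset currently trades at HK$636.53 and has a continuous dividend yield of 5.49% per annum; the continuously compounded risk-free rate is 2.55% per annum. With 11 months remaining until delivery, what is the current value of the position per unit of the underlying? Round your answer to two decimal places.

Current fair forward for the remaining 11 months: F = S·e^((r − q)·T), (r − q) = 0.0255 − 0.0549 = -0.0294
F = 636.53 · e^(-0.0294 × 11/12) = 636.53 × 0.973410 = 619.6047
Value of long forward = (F − K)·e^(−rT) = (619.6047 − 637.38) · e^(−0.0255·11/12)
= -17.7753 × 0.976896 = -17.36

-HK$17.36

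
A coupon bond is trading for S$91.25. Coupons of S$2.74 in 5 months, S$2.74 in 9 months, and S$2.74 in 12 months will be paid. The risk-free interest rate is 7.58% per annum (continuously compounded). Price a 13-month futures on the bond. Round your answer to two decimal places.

S$90.61

PV(coupons) I = 2.74·e^(−0.0758·5/12) + 2.74·e^(−0.0758·9/12) + 2.74·e^(−0.0758·12/12)
I = 2.6548 + 2.5886 + 2.5400 = 7.7834
F = (S − I)·e^(rT) = (91.25 − 7.7834) · e^(0.0758·13/12)
= 83.4666 · e^0.082117 = 83.4666 × 1.085583 = S$90.61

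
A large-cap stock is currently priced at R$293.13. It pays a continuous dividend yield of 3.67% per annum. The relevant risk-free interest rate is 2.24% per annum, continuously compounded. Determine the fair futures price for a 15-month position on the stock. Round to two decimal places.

R$287.94

F = S·e^((r − q)T) = 293.13 · e^((0.0224 − 0.0367) × 15/12)
= 293.13 · e^-0.017875 = 293.13 × 0.982284
F = R$287.94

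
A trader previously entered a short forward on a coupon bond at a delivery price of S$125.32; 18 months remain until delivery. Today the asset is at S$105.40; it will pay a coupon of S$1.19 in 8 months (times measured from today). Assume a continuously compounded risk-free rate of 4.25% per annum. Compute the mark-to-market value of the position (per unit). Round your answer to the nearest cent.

PV(remaining coupons) I = 1.19·e^(−0.0425·8/12) = 1.1568
Current forward F = (S − I)·e^(rT) = (105.40 − 1.1568)·e^(0.0425·18/12) = 104.2432 × 1.065826 = 111.1051
Value (long) = (F − K)·e^(−rT) = (111.1051 − 125.32) × 0.938240 = -13.3370
Short position value = −(long value) = S$13.34

S$13.34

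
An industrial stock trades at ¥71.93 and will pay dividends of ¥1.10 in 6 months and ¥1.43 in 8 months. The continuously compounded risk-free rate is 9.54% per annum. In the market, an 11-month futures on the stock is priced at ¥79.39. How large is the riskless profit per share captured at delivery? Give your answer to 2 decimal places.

PV(dividends) I = 1.10·e^(−0.0954·6/12) + 1.43·e^(−0.0954·8/12) = 2.3906
Fair futures F* = (S − I)·e^(rT) = (71.93 − 2.3906)·e^0.087450 = 69.5394 × 1.091388 = 75.8945
Market ¥79.39 > fair 75.8945: forward overpriced → cash-and-carry (borrow at r, buy the stock and collect the dividends, short the forward).
Profit at T = |F_mkt − F*| = |79.39 − 75.8945| = ¥3.50 per share

¥3.50 per share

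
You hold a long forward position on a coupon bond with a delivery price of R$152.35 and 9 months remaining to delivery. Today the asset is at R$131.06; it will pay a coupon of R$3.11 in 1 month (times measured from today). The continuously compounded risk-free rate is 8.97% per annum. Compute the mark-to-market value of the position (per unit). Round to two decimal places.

-R$14.46

PV(remaining coupons) I = 3.11·e^(−0.0897·1/12) = 3.0868
Current forward F = (S − I)·e^(rT) = (131.06 − 3.0868)·e^(0.0897·9/12) = 127.9732 × 1.069590 = 136.8789
Value (long) = (F − K)·e^(−rT) = (136.8789 − 152.35) × 0.934938 = -14.4645
Value = -R$14.46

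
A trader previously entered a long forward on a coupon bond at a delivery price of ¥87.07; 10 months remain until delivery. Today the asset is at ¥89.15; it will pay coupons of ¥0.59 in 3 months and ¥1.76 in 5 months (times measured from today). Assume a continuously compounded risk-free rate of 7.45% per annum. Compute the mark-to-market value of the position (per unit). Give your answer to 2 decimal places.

PV(remaining coupons) I = 0.59·e^(−0.0745·3/12) + 1.76·e^(−0.0745·5/12) = 2.2853
Current forward F = (S − I)·e^(rT) = (89.15 − 2.2853)·e^(0.0745·10/12) = 86.8647 × 1.064051 = 92.4285
Value (long) = (F − K)·e^(−rT) = (92.4285 − 87.07) × 0.939805 = 5.0359
Value = ¥5.04

¥5.04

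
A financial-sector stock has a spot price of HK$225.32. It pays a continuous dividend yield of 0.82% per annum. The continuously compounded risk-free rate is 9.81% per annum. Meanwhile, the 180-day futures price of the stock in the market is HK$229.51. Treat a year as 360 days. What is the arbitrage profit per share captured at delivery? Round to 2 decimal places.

Fair futures: F* = S·e^(carry·T), with carry = (r − q) = 0.0981 − 0.0082 = 0.0899
F* = 225.32 · e^(0.0899 × 180/360) = 225.32 · e^0.044950 = 225.32 × 1.045976 = HK$235.6793
Market HK$229.51 < fair HK$235.6793: forward underpriced → reverse cash-and-carry (short spot, go long the forward).
At maturity, profit = |F_mkt − F*| = |229.51 − 235.6793| = HK$6.17 per share

HK$6.17 per share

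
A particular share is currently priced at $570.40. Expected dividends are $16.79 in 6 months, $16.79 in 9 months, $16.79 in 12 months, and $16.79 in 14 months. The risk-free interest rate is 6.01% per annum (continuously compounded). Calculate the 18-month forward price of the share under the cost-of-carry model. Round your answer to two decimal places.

$554.38

PV(dividends) I = 16.79·e^(−0.0601·6/12) + 16.79·e^(−0.0601·9/12) + 16.79·e^(−0.0601·12/12) + 16.79·e^(−0.0601·14/12)
I = 16.2930 + 16.0500 + 15.8106 + 15.6531 = 63.8067
F = (S − I)·e^(rT) = (570.40 − 63.8067) · e^(0.0601·18/12)
= 506.5933 · e^0.090150 = 506.5933 × 1.094338 = $554.38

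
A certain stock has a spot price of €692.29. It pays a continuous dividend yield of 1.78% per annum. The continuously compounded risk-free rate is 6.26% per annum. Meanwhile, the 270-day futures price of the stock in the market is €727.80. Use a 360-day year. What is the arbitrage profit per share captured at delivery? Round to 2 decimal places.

Fair futures: F* = S·e^(carry·T), with carry = (r − q) = 0.0626 − 0.0178 = 0.0448
F* = 692.29 · e^(0.0448 × 270/360) = 692.29 · e^0.033600 = 692.29 × 1.034171 = €715.9462
Market €727.80 > fair €715.9462: forward overpriced → cash-and-carry (buy spot, short the forward).
At maturity, profit = |F_mkt − F*| = |727.80 − 715.9462| = €11.85 per share

€11.85 per share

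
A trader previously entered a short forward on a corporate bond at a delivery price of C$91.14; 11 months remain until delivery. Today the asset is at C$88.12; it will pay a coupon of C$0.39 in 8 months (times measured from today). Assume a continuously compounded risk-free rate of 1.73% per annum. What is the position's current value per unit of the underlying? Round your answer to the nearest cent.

C$1.97

PV(remaining coupons) I = 0.39·e^(−0.0173·8/12) = 0.3855
Current forward F = (S − I)·e^(rT) = (88.12 − 0.3855)·e^(0.0173·11/12) = 87.7345 × 1.015985 = 89.1369
Value (long) = (F − K)·e^(−rT) = (89.1369 − 91.14) × 0.984267 = -1.9716
Short position value = −(long value) = C$1.97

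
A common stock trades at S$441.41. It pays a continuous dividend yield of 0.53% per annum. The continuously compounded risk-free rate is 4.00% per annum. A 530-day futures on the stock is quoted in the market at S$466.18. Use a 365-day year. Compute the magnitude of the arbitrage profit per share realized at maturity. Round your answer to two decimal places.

S$1.96 per share

Fair futures: F* = S·e^(carry·T), with carry = (r − q) = 0.0400 − 0.0053 = 0.0347
F* = 441.41 · e^(0.0347 × 530/365) = 441.41 · e^0.050386 = 441.41 × 1.051677 = S$464.2207
Market S$466.18 > fair S$464.2207: forward overpriced → cash-and-carry (buy spot, short the forward).
At maturity, profit = |F_mkt − F*| = |466.18 − 464.2207| = S$1.96 per share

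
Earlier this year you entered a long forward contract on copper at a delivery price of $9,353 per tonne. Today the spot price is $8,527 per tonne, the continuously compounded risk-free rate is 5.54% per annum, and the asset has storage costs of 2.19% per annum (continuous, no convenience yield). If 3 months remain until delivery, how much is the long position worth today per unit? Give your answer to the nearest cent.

-$650.54 per tonne

Current fair forward for the remaining 3 months: F = S·e^((r + u)·T), (r + u) = 0.0554 + 0.0219 = 0.0773
F = 8527 · e^(0.0773 × 3/12) = 8527 × 1.01951294 = 8693.3868
Value of long forward = (F − K)·e^(−rT) = (8693.3868 − 9353) · e^(−0.0554·3/12)
= -659.6132 × 0.98624547 = -650.54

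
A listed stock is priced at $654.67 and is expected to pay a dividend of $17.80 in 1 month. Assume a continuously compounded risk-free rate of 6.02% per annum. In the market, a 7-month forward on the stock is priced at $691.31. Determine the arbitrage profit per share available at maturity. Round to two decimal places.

$31.59 per share

PV(dividends) I = 17.80·e^(−0.0602·1/12) = 17.7109
Fair forward F* = (S − I)·e^(rT) = (654.67 − 17.7109)·e^0.035117 = 636.9591 × 1.035741 = 659.7247
Market $691.31 > fair 659.7247: forward overpriced → cash-and-carry (borrow at r, buy the stock and collect the dividends, short the forward).
Profit at T = |F_mkt − F*| = |691.31 − 659.7247| = $31.59 per share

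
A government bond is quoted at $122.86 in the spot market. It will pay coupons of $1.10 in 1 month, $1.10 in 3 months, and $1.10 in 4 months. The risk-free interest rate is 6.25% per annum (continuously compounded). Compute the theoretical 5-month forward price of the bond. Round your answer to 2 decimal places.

$122.76

PV(coupons) I = 1.10·e^(−0.0625·1/12) + 1.10·e^(−0.0625·3/12) + 1.10·e^(−0.0625·4/12)
I = 1.0943 + 1.0829 + 1.0773 = 3.2545
F = (S − I)·e^(rT) = (122.86 − 3.2545) · e^(0.0625·5/12)
= 119.6055 · e^0.026042 = 119.6055 × 1.026384 = $122.76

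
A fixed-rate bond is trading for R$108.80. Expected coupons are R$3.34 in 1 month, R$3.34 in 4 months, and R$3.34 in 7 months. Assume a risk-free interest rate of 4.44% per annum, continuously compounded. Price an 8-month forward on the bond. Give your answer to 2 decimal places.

R$101.90

PV(coupons) I = 3.34·e^(−0.0444·1/12) + 3.34·e^(−0.0444·4/12) + 3.34·e^(−0.0444·7/12)
I = 3.3277 + 3.2909 + 3.2546 = 9.8732
F = (S − I)·e^(rT) = (108.80 − 9.8732) · e^(0.0444·8/12)
= 98.9268 · e^0.029600 = 98.9268 × 1.030042 = R$101.90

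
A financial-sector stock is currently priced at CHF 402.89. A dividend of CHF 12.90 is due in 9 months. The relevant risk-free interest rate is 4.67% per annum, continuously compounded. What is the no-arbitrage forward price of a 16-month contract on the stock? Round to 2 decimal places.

CHF 415.52

PV(dividends) I = 12.90·e^(−0.0467·9/12)
I = 12.4560
F = (S − I)·e^(rT) = (402.89 − 12.4560) · e^(0.0467·16/12)
= 390.4340 · e^0.062267 = 390.4340 × 1.064246 = CHF 415.52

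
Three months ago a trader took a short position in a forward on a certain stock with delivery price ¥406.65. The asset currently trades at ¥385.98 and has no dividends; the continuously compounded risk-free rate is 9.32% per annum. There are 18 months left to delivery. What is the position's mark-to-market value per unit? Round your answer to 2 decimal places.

-¥32.38

Current fair forward for the remaining 18 months: F = S·e^(r·T), r = 0.0932
F = 385.98 · e^(0.0932 × 18/12) = 385.98 × 1.150044 = 443.8940
Value of long forward = (F − K)·e^(−rT) = (443.8940 − 406.65) · e^(−0.0932·18/12)
= 37.2440 × 0.869532 = 32.38
Short position value = −(long value) = -¥32.38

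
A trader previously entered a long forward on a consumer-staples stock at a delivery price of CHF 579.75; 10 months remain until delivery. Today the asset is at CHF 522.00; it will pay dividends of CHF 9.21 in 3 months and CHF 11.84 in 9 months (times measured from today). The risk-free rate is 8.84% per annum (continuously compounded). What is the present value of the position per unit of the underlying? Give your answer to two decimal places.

-CHF 36.67

PV(remaining dividends) I = 9.21·e^(−0.0884·3/12) + 11.84·e^(−0.0884·9/12) = 20.0892
Current forward F = (S − I)·e^(rT) = (522.00 − 20.0892)·e^(0.0884·10/12) = 501.9108 × 1.076448 = 540.2809
Value (long) = (F − K)·e^(−rT) = (540.2809 − 579.75) × 0.928981 = -36.6660
Value = -CHF 36.67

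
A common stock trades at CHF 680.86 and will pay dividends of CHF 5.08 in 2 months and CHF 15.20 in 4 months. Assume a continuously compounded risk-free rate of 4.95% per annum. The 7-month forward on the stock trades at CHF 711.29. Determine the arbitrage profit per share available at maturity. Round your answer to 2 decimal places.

CHF 31.06 per share

PV(dividends) I = 5.08·e^(−0.0495·2/12) + 15.20·e^(−0.0495·4/12) = 19.9895
Fair forward F* = (S − I)·e^(rT) = (680.86 − 19.9895)·e^0.028875 = 660.8705 × 1.029296 = 680.2314
Market CHF 711.29 > fair 680.2314: forward overpriced → cash-and-carry (borrow at r, buy the stock and collect the dividends, short the forward).
Profit at T = |F_mkt − F*| = |711.29 − 680.2314| = CHF 31.06 per share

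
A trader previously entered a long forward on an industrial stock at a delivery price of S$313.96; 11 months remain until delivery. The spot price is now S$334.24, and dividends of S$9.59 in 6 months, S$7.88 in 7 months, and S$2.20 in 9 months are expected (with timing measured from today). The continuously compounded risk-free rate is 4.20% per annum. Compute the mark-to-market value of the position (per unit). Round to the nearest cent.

PV(remaining dividends) I = 9.59·e^(−0.0420·6/12) + 7.88·e^(−0.0420·7/12) + 2.20·e^(−0.0420·9/12) = 19.2118
Current forward F = (S − I)·e^(rT) = (334.24 − 19.2118)·e^(0.0420·11/12) = 315.0282 × 1.039251 = 327.3934
Value (long) = (F − K)·e^(−rT) = (327.3934 − 313.96) × 0.962232 = 12.9260
Value = S$12.93

S$12.93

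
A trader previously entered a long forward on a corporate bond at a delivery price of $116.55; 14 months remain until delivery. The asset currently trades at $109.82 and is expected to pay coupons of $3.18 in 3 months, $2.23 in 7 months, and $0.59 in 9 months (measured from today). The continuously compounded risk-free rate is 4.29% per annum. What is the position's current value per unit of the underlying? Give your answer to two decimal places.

-$6.93

PV(remaining coupons) I = 3.18·e^(−0.0429·3/12) + 2.23·e^(−0.0429·7/12) + 0.59·e^(−0.0429·9/12) = 5.8923
Current forward F = (S − I)·e^(rT) = (109.82 − 5.8923)·e^(0.0429·14/12) = 103.9277 × 1.051324 = 109.2617
Value (long) = (F − K)·e^(−rT) = (109.2617 − 116.55) × 0.951182 = -6.9325
Value = -$6.93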